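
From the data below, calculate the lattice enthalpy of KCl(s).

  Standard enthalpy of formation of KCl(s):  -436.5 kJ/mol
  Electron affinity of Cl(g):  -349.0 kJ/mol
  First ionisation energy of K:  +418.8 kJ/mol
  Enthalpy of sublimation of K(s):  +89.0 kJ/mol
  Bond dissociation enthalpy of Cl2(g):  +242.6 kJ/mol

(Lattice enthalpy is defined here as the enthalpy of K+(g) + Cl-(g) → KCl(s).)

ΔHf° = 1·ΔHsub + 1·(ΣIE) + 1/2·D(Cl2) + 1·EA + U
-436.5 = 1·(+89.0) + 1·(+418.8) + 1/2·(+242.6) + 1·(-349.0) + U
U = -436.5 − (+280.1) = -716.6 kJ/mol

U = -716.6 kJ/mol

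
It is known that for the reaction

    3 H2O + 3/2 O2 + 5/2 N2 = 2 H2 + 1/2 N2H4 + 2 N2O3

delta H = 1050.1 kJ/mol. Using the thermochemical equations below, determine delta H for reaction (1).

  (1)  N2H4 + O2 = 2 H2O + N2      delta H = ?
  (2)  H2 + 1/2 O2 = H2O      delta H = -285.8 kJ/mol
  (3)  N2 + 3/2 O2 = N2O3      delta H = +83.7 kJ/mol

delta H = -622.2 kJ/mol

(1) reversed and × 1/2 (reverse to put N2H4 on the product side; scale by 1/2 for the 1/2 N2H4): contributes −1/2·x
(2) reversed and × 2 (reverse to put H2 on the product side; scale by 2 for the 2 H2): (-2)·(-285.8) = +571.6 kJ/mol
(3) × 2 (scale by 2 for the 2 N2O3): (2)·(+83.7) = +167.4 kJ/mol
+1050.1 = (+571.6) + (+167.4) − 1/2·x
x = (+1050.1 − (+739.0)) / (-1/2) = -622.2 kJ/mol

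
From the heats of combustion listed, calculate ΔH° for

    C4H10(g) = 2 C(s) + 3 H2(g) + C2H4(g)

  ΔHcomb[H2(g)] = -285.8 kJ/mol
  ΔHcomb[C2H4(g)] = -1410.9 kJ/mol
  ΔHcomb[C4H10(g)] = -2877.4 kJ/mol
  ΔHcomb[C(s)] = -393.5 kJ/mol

ΔH° = 177.9 kJ/mol

Using ΔH = Σ nΔHc°(reactants) − Σ nΔHc°(products):
= [1·(-2877.4)] − [2·(-393.5) + 3·(-285.8) + 1·(-1410.9)]
= 177.9 kJ/mol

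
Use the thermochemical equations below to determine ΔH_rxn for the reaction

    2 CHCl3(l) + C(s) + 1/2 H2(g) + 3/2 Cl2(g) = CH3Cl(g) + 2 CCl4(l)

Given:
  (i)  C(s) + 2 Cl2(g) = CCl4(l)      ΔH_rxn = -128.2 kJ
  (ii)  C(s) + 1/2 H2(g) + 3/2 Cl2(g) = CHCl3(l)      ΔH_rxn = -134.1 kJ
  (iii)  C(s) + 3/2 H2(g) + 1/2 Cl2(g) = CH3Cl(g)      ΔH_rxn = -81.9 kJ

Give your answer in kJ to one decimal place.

ΔH_rxn = -70.1 kJ

(i) × 2 (×2 to match 2 CCl4(l) in the target): (2)·(-128.2) = -256.4 kJ
(ii) reversed and × 2 (CHCl3(l) must end up as a reactant; ×2 to match 2 CHCl3(l) in the target): (-2)·(-134.1) = +268.2 kJ
(iii) as written (CH3Cl(g) already on the product side): -81.9 kJ
ΔH_rxn = (-256.4) + (+268.2) + (-81.9) = -70.1 kJ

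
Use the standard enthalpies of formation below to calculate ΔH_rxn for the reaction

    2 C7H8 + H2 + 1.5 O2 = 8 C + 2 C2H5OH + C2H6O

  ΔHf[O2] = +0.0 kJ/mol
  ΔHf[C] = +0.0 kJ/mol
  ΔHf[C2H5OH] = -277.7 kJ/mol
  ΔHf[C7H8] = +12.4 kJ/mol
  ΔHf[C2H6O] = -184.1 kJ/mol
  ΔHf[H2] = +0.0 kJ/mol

Products: 8·(+0.0) + 2·(-277.7) + 1·(-184.1) = -739.5
Reactants: 2·(+12.4) + 1·(+0.0) + 3/2·(+0.0) = +24.8
ΔH_rxn = (-739.5) − (+24.8) = -764.3 kJ/mol

ΔH_rxn = -764.3 kJ/mol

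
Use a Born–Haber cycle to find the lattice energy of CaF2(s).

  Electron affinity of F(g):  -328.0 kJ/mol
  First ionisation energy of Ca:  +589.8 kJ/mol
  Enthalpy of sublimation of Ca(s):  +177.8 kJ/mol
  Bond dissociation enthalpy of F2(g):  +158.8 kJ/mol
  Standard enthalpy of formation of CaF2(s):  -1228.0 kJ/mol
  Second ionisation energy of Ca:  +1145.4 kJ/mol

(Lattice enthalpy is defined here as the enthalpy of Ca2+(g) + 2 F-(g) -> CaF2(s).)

U = -2643.8 kJ/mol

ΔHf° = 1·ΔHsub + 1·(ΣIE) + 1·D(F2) + 2·EA + U
-1228.0 = 1·(+177.8) + 1·(+1735.2) + 1·(+158.8) + 2·(-328.0) + U
U = -1228.0 − (+1415.8) = -2643.8 kJ/mol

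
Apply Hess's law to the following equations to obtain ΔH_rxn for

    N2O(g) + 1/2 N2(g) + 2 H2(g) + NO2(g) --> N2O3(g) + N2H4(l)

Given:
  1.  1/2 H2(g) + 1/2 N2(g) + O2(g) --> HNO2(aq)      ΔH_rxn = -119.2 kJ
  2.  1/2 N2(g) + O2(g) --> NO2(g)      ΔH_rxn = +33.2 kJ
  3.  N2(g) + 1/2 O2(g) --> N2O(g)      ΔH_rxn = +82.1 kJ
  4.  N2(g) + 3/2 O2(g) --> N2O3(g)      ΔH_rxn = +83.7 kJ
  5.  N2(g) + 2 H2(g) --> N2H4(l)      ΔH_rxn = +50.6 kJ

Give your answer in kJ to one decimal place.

ΔH_rxn = 19.0 kJ

eq. 1: not needed (HNO2(aq) appears nowhere else).
eq. 2 reversed (reverse to put NO2(g) on the reactant side): -33.2 kJ
eq. 3 reversed (N2O(g) must end up as a reactant): -82.1 kJ
eq. 4 as written (N2O3(g) already on the product side): +83.7 kJ
eq. 5 as written (N2H4(l) already on the product side): +50.6 kJ
By Hess's law, ΔH_rxn = (-33.2) + (-82.1) + (+83.7) + (+50.6) = 19.0 kJ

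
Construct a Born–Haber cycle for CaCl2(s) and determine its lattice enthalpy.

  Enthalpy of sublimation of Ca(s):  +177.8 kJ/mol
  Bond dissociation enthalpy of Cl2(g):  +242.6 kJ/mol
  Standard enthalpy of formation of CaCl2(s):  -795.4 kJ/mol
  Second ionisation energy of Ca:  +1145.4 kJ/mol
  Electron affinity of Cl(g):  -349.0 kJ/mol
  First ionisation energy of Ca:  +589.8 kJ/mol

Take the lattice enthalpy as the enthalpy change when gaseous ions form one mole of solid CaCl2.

ΔHf° = 1·ΔHsub + 1·(ΣIE) + 1·D(Cl2) + 2·EA + U
-795.4 = 1·(+177.8) + 1·(+1735.2) + 1·(+242.6) + 2·(-349.0) + U
U = -795.4 − (+1457.6) = -2253.0 kJ/mol

U = -2253.0 kJ/mol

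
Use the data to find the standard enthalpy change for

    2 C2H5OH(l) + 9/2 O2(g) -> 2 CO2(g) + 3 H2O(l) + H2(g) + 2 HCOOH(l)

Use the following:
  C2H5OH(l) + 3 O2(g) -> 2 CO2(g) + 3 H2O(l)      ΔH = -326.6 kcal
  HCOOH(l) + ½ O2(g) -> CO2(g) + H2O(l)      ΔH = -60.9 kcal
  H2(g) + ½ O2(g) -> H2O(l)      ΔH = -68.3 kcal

equation 1 × 2 (×2 to match 2 C2H5OH(l) in the target): (2)·(-326.6) = -653.2 kcal
equation 2 reversed and × 2 (reverse to put HCOOH(l) on the product side; scale by 2 for the 2 HCOOH(l)): (-2)·(-60.9) = +121.8 kcal
equation 3 reversed (H2(g) must end up as a product): +68.3 kcal
ΔH = (-653.2) + (+121.8) + (+68.3) = -463.1 kcal

ΔH = -463.1 kcal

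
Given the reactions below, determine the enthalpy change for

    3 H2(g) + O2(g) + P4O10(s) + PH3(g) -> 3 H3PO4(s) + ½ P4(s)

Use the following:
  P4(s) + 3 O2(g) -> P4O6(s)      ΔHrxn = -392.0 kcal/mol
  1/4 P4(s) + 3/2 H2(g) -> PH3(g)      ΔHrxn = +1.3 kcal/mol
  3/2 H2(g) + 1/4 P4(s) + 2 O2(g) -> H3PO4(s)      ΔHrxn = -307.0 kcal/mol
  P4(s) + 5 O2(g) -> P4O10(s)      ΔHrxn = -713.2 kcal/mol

ΔHrxn = -209.1 kcal/mol

equation 1: not needed.
equation 2 reversed: -1.3 kcal/mol
equation 3 × 3: (3)·(-307.0) = -921.0 kcal/mol
equation 4 reversed: +713.2 kcal/mol
Combining the equations, ΔHrxn = (-1)·(+1.3) + (3)·(-307.0) + (-1)·(-713.2) = -209.1 kcal/mol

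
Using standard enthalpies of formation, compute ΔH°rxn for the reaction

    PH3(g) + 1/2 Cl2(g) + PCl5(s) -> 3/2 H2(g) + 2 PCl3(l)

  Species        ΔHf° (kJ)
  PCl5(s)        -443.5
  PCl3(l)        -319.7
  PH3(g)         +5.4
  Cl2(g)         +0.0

ΔH°rxn = -201.3 kJ

Products: 3/2·(+0.0) + 2·(-319.7) = -639.4
Reactants: 1·(+5.4) + 1/2·(+0.0) + 1·(-443.5) = -438.1
ΔH°rxn = (-639.4) − (-438.1) = -201.3 kJ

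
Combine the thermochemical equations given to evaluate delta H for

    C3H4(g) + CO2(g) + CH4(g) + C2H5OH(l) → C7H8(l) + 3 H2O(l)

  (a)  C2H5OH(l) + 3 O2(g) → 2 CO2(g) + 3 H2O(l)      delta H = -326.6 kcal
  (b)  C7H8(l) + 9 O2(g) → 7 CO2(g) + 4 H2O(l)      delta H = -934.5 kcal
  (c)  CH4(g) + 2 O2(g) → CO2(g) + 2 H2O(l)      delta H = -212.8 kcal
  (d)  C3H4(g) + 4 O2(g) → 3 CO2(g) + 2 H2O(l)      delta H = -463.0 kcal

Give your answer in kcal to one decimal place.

(a) as written (C2H5OH(l) already on the reactant side): -326.6 kcal
(b) reversed (C7H8(l) must end up as a product): +934.5 kcal
(c) as written (CH4(g) already on the reactant side): -212.8 kcal
(d) as written (C3H4(g) already on the reactant side): -463.0 kcal
delta H = (1)·(-326.6) + (-1)·(-934.5) + (1)·(-212.8) + (1)·(-463.0) = -67.9 kcal

delta H = -67.9 kcal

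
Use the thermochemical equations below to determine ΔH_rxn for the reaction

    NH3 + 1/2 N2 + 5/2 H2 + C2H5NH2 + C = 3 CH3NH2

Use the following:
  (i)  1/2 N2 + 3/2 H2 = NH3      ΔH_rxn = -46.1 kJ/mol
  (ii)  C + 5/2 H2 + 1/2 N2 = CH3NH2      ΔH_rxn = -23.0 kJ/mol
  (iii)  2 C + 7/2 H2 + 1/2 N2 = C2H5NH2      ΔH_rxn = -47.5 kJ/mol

ΔH_rxn = 24.6 kJ/mol

(i) reversed (NH3 must end up as a reactant): +46.1 kJ/mol
(ii) × 3 (scale by 3 for the 3 CH3NH2): (3)·(-23.0) = -69.0 kJ/mol
(iii) reversed (C2H5NH2 must end up as a reactant): +47.5 kJ/mol
Since enthalpy is a state function, ΔH_rxn = (-1)·(-46.1) + (3)·(-23.0) + (-1)·(-47.5) = 24.6 kJ/mol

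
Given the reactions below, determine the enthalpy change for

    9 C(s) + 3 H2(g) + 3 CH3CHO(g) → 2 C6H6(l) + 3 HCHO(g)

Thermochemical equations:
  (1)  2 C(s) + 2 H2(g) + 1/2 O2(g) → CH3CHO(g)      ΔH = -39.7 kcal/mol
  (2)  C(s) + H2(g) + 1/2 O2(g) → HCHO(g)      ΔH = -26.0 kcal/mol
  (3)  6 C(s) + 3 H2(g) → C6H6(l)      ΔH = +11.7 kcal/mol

(1) reversed and × 3 (CH3CHO(g) must end up as a reactant; ×3 to match 3 CH3CHO(g) in the target): (-3)·(-39.7) = +119.1 kcal/mol
(2) × 3 (scale by 3 for the 3 HCHO(g)): (3)·(-26.0) = -78.0 kcal/mol
(3) × 2 (×2 to match 2 C6H6(l) in the target): (2)·(+11.7) = +23.4 kcal/mol
ΔH = (+119.1) + (-78.0) + (+23.4) = 64.5 kcal/mol

ΔH = 64.5 kcal/mol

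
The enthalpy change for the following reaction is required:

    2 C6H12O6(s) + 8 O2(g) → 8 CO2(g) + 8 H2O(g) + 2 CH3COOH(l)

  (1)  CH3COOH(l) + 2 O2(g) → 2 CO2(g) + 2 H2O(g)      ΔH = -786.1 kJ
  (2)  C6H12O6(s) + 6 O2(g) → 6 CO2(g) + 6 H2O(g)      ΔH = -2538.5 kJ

(1) reversed and × 2 (reverse to put CH3COOH(l) on the product side; scale by 2 for the 2 CH3COOH(l)): (-2)·(-786.1) = +1572.2 kJ
(2) × 2 (scale by 2 for the 2 C6H12O6(s)): (2)·(-2538.5) = -5077.0 kJ
ΔH = (-2)·(-786.1) + (2)·(-2538.5) = -3504.8 kJ

ΔH = -3504.8 kJ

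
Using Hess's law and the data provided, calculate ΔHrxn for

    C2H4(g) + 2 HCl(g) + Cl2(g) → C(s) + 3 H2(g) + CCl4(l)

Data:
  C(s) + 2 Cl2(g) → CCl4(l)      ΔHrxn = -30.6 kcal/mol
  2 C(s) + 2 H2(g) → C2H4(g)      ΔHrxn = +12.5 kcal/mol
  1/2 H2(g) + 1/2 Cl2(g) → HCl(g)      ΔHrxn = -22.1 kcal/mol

equation 1 as written (CCl4(l) already on the product side): -30.6 kcal/mol
equation 2 reversed (C2H4(g) must end up as a reactant): -12.5 kcal/mol
equation 3 reversed and × 2 (reverse to put HCl(g) on the reactant side; scale by 2 for the 2 HCl(g)): (-2)·(-22.1) = +44.2 kcal/mol
ΔHrxn = (1)·(-30.6) + (-1)·(+12.5) + (-2)·(-22.1) = 1.1 kcal/mol

ΔHrxn = 1.1 kcal/mol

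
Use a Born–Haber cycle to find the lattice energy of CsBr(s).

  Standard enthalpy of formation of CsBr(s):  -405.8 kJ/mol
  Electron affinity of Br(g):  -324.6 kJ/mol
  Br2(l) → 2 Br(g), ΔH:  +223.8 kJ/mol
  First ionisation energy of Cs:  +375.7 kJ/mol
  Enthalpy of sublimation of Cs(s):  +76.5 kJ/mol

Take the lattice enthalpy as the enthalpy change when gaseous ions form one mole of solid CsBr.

U = -645.3 kJ/mol

ΔHf° = 1·ΔHsub + 1·(ΣIE) + 1/2·D(Br2) + 1·EA + U
-405.8 = 1·(+76.5) + 1·(+375.7) + 1/2·(+223.8) + 1·(-324.6) + U
U = -405.8 − (+239.5) = -645.3 kJ/mol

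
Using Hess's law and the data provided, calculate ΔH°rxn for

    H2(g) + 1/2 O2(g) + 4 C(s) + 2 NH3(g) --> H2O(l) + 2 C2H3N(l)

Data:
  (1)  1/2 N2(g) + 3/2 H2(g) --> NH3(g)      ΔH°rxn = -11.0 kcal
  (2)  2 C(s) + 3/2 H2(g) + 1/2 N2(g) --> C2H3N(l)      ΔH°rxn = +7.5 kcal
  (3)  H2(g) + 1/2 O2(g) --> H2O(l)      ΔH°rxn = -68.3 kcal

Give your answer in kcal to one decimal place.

(1) reversed and × 2: (-2)·(-11.0) = +22.0 kcal
(2) × 2: (2)·(+7.5) = +15.0 kcal
(3) as written: -68.3 kcal
By Hess's law, ΔH°rxn = (-2)·(-11.0) + (2)·(+7.5) + (1)·(-68.3) = -31.3 kcal

ΔH°rxn = -31.3 kcal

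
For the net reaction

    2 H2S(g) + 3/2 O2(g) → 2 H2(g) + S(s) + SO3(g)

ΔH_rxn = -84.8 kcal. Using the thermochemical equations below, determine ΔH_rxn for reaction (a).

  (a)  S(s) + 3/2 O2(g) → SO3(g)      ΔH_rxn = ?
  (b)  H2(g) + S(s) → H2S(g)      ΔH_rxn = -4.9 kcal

ΔH_rxn = -94.6 kcal

(a) as written: contributes x
(b) reversed and × 2: (-2)·(-4.9) = +9.8 kcal
-84.8 = (+9.8) + x
x = (-84.8 − (+9.8)) / (1) = -94.6 kcal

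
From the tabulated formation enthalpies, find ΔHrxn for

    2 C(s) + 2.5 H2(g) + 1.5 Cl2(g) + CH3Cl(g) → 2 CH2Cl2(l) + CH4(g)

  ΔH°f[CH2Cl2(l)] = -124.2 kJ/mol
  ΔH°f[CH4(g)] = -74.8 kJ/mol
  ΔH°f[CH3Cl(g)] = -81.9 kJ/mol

Products: 2·(-124.2) + 1·(-74.8) = -323.2
Reactants: 2·(+0.0) + 5/2·(+0.0) + 3/2·(+0.0) + 1·(-81.9) = -81.9
ΔHrxn = (-323.2) − (-81.9) = -241.3 kJ/mol

ΔHrxn = -241.3 kJ/mol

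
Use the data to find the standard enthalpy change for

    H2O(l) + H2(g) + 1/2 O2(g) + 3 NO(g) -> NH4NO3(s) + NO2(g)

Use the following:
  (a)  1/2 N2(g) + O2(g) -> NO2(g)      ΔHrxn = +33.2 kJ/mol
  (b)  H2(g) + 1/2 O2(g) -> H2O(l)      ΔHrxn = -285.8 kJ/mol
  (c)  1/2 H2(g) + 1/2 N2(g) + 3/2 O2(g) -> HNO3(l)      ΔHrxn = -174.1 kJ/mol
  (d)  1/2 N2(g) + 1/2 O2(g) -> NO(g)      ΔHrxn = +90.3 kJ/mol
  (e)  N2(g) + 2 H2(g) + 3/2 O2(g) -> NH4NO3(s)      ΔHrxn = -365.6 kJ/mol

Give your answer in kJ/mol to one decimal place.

(a) as written (NO2(g) already on the product side): +33.2 kJ/mol
(b) reversed (reverse to put H2O(l) on the reactant side): +285.8 kJ/mol
(c): not needed (HNO3(l) appears nowhere else).
(d) reversed and × 3 (reverse to put NO(g) on the reactant side; scale by 3 for the 3 NO(g)): (-3)·(+90.3) = -270.9 kJ/mol
(e) as written (NH4NO3(s) already on the product side): -365.6 kJ/mol
Summing the manipulated equations, ΔHrxn = (+33.2) + (+285.8) + (-270.9) + (-365.6) = -317.5 kJ/mol

ΔHrxn = -317.5 kJ/mol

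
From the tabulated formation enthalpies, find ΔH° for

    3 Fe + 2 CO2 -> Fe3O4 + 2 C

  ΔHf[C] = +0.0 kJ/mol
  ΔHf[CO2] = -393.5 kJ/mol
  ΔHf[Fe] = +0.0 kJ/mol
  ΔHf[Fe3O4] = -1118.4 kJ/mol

Products: 1·(-1118.4) + 2·(+0.0) = -1118.4
Reactants: 3·(+0.0) + 2·(-393.5) = -787.0
ΔH° = (-1118.4) − (-787.0) = -331.4 kJ/mol

ΔH° = -331.4 kJ/mol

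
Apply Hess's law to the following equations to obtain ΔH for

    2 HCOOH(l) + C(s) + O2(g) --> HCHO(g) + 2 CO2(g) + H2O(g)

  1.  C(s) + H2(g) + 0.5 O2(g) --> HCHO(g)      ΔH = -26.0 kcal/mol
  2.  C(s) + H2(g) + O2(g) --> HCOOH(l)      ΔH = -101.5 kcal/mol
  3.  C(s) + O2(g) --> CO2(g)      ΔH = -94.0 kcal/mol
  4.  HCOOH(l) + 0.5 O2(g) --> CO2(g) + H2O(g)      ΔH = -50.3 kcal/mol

eq. 1 as written (HCHO(g) already on the product side): -26.0 kcal/mol
eq. 2 reversed: +101.5 kcal/mol
eq. 3 as written: -94.0 kcal/mol
eq. 4 as written (H2O(g) already on the product side): -50.3 kcal/mol
By Hess's law, ΔH = (-26.0) + (+101.5) + (-94.0) + (-50.3) = -68.8 kcal/mol

ΔH = -68.8 kcal/mol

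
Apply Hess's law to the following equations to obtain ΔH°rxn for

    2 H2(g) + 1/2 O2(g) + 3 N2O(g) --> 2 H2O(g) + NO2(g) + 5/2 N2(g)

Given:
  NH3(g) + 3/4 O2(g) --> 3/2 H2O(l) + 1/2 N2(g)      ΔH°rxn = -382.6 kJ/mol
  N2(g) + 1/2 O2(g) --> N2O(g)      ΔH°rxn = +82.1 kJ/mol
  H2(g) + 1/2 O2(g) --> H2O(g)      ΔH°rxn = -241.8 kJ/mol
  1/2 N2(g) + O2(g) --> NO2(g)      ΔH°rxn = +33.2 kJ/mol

ΔH°rxn = -696.7 kJ/mol

equation 1: not needed.
equation 2 reversed and × 3: (-3)·(+82.1) = -246.3 kJ/mol
equation 3 × 2: (2)·(-241.8) = -483.6 kJ/mol
equation 4 as written: +33.2 kJ/mol
Summing the manipulated equations, ΔH°rxn = (-246.3) + (-483.6) + (+33.2) = -696.7 kJ/mol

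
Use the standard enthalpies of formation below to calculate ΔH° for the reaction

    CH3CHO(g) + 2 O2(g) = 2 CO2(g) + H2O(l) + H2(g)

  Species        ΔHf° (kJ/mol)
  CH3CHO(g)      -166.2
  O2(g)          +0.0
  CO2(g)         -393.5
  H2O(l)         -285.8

Products: 2·(-393.5) + 1·(-285.8) + 1·(+0.0) = -1072.8
Reactants: 1·(-166.2) + 2·(+0.0) = -166.2
ΔH° = (-1072.8) − (-166.2) = -906.6 kJ/mol

ΔH° = -906.6 kJ/mol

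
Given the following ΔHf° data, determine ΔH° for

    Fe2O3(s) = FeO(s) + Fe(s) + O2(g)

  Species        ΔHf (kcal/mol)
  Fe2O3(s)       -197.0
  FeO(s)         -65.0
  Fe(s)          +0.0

ΔH° = 132.0 kcal/mol

Products: 1·(-65.0) + 1·(+0.0) + 1·(+0.0) = -65.0
Reactants: 1·(-197.0) = -197.0
ΔH° = (-65.0) − (-197.0) = 132.0 kcal/mol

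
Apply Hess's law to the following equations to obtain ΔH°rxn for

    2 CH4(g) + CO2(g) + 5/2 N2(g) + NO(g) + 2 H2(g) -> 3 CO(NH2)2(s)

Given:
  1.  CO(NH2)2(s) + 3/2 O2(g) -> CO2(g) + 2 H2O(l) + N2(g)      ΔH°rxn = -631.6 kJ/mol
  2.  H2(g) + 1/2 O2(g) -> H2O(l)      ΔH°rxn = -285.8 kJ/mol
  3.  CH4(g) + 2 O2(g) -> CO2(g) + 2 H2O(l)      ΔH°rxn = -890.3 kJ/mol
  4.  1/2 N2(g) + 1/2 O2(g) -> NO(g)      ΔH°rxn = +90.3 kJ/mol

ΔH°rxn = -547.7 kJ/mol

eq. 1 reversed and × 3: (-3)·(-631.6) = +1894.8 kJ/mol
eq. 2 × 2: (2)·(-285.8) = -571.6 kJ/mol
eq. 3 × 2: (2)·(-890.3) = -1780.6 kJ/mol
eq. 4 reversed: -90.3 kJ/mol
ΔH°rxn = (-3)·(-631.6) + (2)·(-285.8) + (2)·(-890.3) + (-1)·(+90.3) = -547.7 kJ/mol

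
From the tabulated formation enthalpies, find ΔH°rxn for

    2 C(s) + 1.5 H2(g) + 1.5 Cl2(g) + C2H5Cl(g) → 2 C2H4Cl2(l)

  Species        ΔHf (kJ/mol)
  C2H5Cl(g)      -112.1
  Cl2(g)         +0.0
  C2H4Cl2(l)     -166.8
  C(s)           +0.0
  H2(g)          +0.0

ΔH°rxn = -221.5 kJ/mol

Products: 2·(-166.8) = -333.6
Reactants: 2·(+0.0) + 3/2·(+0.0) + 3/2·(+0.0) + 1·(-112.1) = -112.1
ΔH°rxn = (-333.6) − (-112.1) = -221.5 kJ/mol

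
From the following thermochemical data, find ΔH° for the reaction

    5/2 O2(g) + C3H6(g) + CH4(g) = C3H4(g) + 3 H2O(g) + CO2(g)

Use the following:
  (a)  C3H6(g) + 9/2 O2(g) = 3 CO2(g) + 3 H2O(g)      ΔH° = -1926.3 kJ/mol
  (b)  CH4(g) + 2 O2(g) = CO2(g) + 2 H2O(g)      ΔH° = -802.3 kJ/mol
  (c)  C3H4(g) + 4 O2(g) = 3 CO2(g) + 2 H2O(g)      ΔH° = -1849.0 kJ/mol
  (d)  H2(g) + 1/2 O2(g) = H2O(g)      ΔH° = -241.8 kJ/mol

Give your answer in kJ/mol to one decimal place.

(a) as written: -1926.3 kJ/mol
(b) as written: -802.3 kJ/mol
(c) reversed: +1849.0 kJ/mol
(d): not needed.
By Hess's law, ΔH° = (1)·(-1926.3) + (1)·(-802.3) + (-1)·(-1849.0) = -879.6 kJ/mol

ΔH° = -879.6 kJ/mol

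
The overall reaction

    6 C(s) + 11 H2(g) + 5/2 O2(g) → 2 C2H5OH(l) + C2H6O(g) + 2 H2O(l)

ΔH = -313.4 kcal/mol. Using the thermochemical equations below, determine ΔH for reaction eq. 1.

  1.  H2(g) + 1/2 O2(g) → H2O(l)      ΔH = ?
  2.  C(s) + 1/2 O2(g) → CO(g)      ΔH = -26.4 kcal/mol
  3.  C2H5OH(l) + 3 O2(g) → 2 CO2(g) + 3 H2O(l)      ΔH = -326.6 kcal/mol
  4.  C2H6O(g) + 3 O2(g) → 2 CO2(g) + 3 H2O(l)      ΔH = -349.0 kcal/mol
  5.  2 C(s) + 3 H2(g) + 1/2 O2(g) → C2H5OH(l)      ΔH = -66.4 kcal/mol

ΔH = -68.3 kcal/mol

eq. 1 × 2: contributes 2·x
eq. 2: not needed.
eq. 3 as written: -326.6 kcal/mol
eq. 4 reversed: +349.0 kcal/mol
eq. 5 × 3: (3)·(-66.4) = -199.2 kcal/mol
-313.4 = (-326.6) + (+349.0) + (-199.2) + 2·x
x = (-313.4 − (-176.8)) / (2) = -68.3 kcal/mol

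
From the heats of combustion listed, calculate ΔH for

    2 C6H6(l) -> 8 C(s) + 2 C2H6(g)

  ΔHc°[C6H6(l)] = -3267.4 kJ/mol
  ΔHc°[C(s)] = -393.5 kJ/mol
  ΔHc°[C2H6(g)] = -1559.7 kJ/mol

ΔH = -267.4 kJ/mol

With combustion enthalpies, reactants minus products:
= [2·(-3267.4)] − [8·(-393.5) + 2·(-1559.7)]
= -267.4 kJ/mol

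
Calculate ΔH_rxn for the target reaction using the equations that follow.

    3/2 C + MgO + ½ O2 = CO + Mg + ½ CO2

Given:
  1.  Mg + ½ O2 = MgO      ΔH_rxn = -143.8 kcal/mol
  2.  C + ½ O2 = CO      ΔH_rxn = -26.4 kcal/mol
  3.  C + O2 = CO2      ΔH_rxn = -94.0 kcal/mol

eq. 1 reversed (MgO must end up as a reactant): +143.8 kcal/mol
eq. 2 as written (CO already on the product side): -26.4 kcal/mol
eq. 3 × 1/2 (×1/2 to match 1/2 CO2 in the target): (1/2)·(-94.0) = -47.0 kcal/mol
Summing the manipulated equations, ΔH_rxn = (-1)·(-143.8) + (1)·(-26.4) + (1/2)·(-94.0) = 70.4 kcal/mol

ΔH_rxn = 70.4 kcal/mol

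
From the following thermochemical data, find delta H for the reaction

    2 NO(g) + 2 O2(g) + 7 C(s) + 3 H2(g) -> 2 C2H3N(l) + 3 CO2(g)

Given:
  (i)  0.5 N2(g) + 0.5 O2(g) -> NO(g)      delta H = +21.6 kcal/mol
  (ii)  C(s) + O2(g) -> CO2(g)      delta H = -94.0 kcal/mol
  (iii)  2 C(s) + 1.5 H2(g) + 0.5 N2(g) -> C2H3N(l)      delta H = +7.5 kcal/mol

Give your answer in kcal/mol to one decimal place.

delta H = -310.2 kcal/mol

(i) reversed and × 2: (-2)·(+21.6) = -43.2 kcal/mol
(ii) × 3: (3)·(-94.0) = -282.0 kcal/mol
(iii) × 2: (2)·(+7.5) = +15.0 kcal/mol
Since enthalpy is a state function, delta H = (-2)·(+21.6) + (3)·(-94.0) + (2)·(+7.5) = -310.2 kcal/mol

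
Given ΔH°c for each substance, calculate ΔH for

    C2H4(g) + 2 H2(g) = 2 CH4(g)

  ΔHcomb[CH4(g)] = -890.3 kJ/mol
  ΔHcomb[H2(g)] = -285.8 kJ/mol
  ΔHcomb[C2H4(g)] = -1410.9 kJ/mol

With combustion enthalpies, reactants minus products:
= [1·(-1410.9) + 2·(-285.8)] − [2·(-890.3)]
= -201.9 kJ/mol

ΔH = -201.9 kJ/mol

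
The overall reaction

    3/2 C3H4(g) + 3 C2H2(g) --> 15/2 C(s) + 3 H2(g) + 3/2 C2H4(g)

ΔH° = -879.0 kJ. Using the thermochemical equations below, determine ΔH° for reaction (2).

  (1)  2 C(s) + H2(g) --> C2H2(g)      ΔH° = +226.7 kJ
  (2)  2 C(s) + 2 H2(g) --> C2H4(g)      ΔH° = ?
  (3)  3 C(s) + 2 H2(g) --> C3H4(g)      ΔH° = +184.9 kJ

(1) reversed and × 3 (reverse to put C2H2(g) on the reactant side; ×3 to match 3 C2H2(g) in the target): (-3)·(+226.7) = -680.1 kJ
(2) × 3/2 (scale by 3/2 for the 3/2 C2H4(g)): contributes 3/2·x
(3) reversed and × 3/2 (reverse to put C3H4(g) on the reactant side; scale by 3/2 for the 3/2 C3H4(g)): (-3/2)·(+184.9) = -277.35 kJ
-879.0 = (-680.1) + (-277.35) + 3/2·x
x = (-879.0 − (-957.45)) / (3/2) = 52.3 kJ

ΔH° = 52.3 kJ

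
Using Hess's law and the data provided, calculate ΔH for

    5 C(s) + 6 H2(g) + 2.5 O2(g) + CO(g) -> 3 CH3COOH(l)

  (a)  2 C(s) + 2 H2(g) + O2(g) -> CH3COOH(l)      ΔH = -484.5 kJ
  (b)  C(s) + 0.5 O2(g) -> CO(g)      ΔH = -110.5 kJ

ΔH = -1343.0 kJ

(a) × 3 (×3 to match 3 CH3COOH(l) in the target): (3)·(-484.5) = -1453.5 kJ
(b) reversed (CO(g) must end up as a reactant): +110.5 kJ
Combining the equations, ΔH = (-1453.5) + (+110.5) = -1343.0 kJ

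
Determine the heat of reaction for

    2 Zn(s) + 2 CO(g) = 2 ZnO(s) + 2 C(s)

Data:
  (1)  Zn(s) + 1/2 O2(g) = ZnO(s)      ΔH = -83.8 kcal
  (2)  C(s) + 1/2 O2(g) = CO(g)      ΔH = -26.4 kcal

(1) × 2: (2)·(-83.8) = -167.6 kcal
(2) reversed and × 2: (-2)·(-26.4) = +52.8 kcal
ΔH = (-167.6) + (+52.8) = -114.8 kcal

ΔH = -114.8 kcal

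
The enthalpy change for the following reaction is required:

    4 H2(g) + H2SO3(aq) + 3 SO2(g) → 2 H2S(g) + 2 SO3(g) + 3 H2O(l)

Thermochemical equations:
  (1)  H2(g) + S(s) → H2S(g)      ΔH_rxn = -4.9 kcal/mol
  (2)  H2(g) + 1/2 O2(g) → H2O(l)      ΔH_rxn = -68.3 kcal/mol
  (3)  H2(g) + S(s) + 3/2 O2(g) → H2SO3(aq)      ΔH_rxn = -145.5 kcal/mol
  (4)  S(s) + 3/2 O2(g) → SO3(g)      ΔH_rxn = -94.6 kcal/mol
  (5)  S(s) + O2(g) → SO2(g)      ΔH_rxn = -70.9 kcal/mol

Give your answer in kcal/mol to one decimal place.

(1) × 2: (2)·(-4.9) = -9.8 kcal/mol
(2) × 3: (3)·(-68.3) = -204.9 kcal/mol
(3) reversed: +145.5 kcal/mol
(4) × 2: (2)·(-94.6) = -189.2 kcal/mol
(5) reversed and × 3: (-3)·(-70.9) = +212.7 kcal/mol
ΔH_rxn = (2)·(-4.9) + (3)·(-68.3) + (-1)·(-145.5) + (2)·(-94.6) + (-3)·(-70.9) = -45.7 kcal/mol

ΔH_rxn = -45.7 kcal/mol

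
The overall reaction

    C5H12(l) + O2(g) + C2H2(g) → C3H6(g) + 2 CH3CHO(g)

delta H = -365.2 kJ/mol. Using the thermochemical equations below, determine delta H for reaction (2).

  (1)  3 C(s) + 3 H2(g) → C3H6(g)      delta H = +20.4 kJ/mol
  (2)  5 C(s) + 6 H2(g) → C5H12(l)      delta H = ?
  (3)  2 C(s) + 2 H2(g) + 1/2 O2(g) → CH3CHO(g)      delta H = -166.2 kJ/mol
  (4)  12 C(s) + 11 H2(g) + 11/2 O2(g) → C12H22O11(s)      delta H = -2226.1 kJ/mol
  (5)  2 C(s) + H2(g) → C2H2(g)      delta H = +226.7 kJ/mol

delta H = -173.5 kJ/mol

(1) as written (C3H6(g) already on the product side): +20.4 kJ/mol
(2) reversed (reverse to put C5H12(l) on the reactant side): contributes −x
(3) × 2 (scale by 2 for the 2 CH3CHO(g)): (2)·(-166.2) = -332.4 kJ/mol
(4): not needed (C12H22O11(s) appears nowhere else).
(5) reversed (reverse to put C2H2(g) on the reactant side): -226.7 kJ/mol
-365.2 = (+20.4) + (-332.4) + (-226.7) − x
x = (-365.2 − (-538.7)) / (-1) = -173.5 kJ/mol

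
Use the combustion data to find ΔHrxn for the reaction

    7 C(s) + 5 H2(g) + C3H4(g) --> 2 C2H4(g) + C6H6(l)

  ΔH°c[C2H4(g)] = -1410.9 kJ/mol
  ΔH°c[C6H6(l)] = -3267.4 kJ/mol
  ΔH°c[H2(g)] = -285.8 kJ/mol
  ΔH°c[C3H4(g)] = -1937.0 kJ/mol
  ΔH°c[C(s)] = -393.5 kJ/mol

With combustion enthalpies, reactants minus products:
= [7·(-393.5) + 5·(-285.8) + 1·(-1937.0)] − [2·(-1410.9) + 1·(-3267.4)]
= -31.3 kJ/mol

ΔHrxn = -31.3 kJ/mol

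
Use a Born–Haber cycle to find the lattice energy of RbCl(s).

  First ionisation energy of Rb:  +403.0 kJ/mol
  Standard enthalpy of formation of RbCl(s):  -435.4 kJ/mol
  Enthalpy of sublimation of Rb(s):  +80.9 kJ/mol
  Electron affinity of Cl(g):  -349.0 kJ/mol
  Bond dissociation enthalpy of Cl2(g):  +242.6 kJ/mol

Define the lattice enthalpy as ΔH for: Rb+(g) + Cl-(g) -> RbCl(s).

U = -691.6 kJ/mol

ΔHf° = 1·ΔHsub + 1·(ΣIE) + 1/2·D(Cl2) + 1·EA + U
-435.4 = 1·(+80.9) + 1·(+403.0) + 1/2·(+242.6) + 1·(-349.0) + U
U = -435.4 − (+256.2) = -691.6 kJ/mol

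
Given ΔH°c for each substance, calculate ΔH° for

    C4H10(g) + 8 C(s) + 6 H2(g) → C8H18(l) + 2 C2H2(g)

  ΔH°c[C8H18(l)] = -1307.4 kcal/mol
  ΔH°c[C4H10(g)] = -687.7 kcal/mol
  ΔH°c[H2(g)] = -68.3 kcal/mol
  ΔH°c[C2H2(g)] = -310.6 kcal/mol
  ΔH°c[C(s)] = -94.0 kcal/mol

With combustion enthalpies, reactants minus products:
= [1·(-687.7) + 8·(-94.0) + 6·(-68.3)] − [1·(-1307.4) + 2·(-310.6)]
= 79.1 kcal/mol

ΔH° = 79.1 kcal/mol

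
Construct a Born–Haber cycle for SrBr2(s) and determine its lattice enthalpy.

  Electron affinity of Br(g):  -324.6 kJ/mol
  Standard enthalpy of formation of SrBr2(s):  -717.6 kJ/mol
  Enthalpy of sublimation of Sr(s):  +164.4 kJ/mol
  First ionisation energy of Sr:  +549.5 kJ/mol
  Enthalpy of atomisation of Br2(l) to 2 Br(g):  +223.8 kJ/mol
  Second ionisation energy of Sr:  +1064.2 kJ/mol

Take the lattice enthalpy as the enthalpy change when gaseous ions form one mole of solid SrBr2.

U = -2070.3 kJ/mol

ΔHf° = 1·ΔHsub + 1·(ΣIE) + 1·D(Br2) + 2·EA + U
-717.6 = 1·(+164.4) + 1·(+1613.7) + 1·(+223.8) + 2·(-324.6) + U
U = -717.6 − (+1352.7) = -2070.3 kJ/mol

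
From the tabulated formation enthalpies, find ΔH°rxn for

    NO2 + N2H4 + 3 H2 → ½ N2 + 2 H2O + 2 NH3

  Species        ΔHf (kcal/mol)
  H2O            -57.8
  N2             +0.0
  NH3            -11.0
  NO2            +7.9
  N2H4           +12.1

ΔH°rxn = -157.6 kcal/mol

ΔH°rxn = Σ nΔHf°(products) − Σ nΔHf°(reactants).
Products: 1/2·(+0.0) + 2·(-57.8) + 2·(-11.0) = -137.6
Reactants: 1·(+7.9) + 1·(+12.1) + 3·(+0.0) = +20.0
ΔH°rxn = (-137.6) − (+20.0) = -157.6 kcal/mol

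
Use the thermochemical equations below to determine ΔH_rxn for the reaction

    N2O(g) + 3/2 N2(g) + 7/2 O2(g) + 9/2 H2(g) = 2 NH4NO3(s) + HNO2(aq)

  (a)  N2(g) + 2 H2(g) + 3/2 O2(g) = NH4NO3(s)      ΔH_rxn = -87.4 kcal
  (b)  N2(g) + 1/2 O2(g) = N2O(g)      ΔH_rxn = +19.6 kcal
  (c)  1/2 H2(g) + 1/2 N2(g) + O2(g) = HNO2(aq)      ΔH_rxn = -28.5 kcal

ΔH_rxn = -222.9 kcal

(a) × 2 (scale by 2 for the 2 NH4NO3(s)): (2)·(-87.4) = -174.8 kcal
(b) reversed (reverse to put N2O(g) on the reactant side): -19.6 kcal
(c) as written (HNO2(aq) already on the product side): -28.5 kcal
ΔH_rxn = (-174.8) + (-19.6) + (-28.5) = -222.9 kcal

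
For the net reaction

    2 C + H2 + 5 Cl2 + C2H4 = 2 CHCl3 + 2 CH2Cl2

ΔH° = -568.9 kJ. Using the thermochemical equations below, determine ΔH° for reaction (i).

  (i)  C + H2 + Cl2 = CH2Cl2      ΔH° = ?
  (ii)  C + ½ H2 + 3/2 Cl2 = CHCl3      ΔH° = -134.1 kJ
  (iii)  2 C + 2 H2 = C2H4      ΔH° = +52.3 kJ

(i) × 2: contributes 2·x
(ii) × 2: (2)·(-134.1) = -268.2 kJ
(iii) reversed: -52.3 kJ
-568.9 = (-268.2) + (-52.3) + 2·x
x = (-568.9 − (-320.5)) / (2) = -124.2 kJ

ΔH° = -124.2 kJ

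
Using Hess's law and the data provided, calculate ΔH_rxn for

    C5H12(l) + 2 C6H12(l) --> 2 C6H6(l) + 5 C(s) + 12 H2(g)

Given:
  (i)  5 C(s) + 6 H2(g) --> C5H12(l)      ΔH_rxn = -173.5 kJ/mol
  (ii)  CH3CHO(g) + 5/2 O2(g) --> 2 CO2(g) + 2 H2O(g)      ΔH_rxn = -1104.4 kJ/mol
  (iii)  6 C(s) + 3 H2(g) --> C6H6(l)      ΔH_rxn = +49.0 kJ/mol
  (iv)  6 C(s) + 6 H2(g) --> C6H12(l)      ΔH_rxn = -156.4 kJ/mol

ΔH_rxn = 584.3 kJ/mol

(i) reversed: +173.5 kJ/mol
(ii): not needed.
(iii) × 2: (2)·(+49.0) = +98.0 kJ/mol
(iv) reversed and × 2: (-2)·(-156.4) = +312.8 kJ/mol
Summing the manipulated equations, ΔH_rxn = (+173.5) + (+98.0) + (+312.8) = 584.3 kJ/mol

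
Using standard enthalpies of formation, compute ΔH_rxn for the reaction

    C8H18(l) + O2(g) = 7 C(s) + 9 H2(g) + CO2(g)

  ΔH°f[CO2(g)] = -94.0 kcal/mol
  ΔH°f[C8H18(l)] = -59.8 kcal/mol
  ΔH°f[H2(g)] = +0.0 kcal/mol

Products: 7·(+0.0) + 9·(+0.0) + 1·(-94.0) = -94.0
Reactants: 1·(-59.8) + 1·(+0.0) = -59.8
ΔH_rxn = (-94.0) − (-59.8) = -34.2 kcal/mol

ΔH_rxn = -34.2 kcal/mol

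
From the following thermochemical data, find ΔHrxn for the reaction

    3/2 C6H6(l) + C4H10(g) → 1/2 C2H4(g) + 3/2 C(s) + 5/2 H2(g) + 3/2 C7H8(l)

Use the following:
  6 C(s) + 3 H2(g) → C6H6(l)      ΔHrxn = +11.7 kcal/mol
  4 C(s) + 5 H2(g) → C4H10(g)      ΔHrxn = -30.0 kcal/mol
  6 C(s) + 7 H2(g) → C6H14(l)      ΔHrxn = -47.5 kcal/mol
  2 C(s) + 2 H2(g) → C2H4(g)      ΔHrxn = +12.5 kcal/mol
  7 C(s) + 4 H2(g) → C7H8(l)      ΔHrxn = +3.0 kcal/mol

ΔHrxn = 23.2 kcal/mol

equation 1 reversed and × 3/2: (-3/2)·(+11.7) = -17.55 kcal/mol
equation 2 reversed: +30.0 kcal/mol
equation 3: not needed.
equation 4 × 1/2: (1/2)·(+12.5) = +6.25 kcal/mol
equation 5 × 3/2: (3/2)·(+3.0) = +4.5 kcal/mol
ΔHrxn = (-3/2)·(+11.7) + (-1)·(-30.0) + (1/2)·(+12.5) + (3/2)·(+3.0) = 23.2 kcal/mol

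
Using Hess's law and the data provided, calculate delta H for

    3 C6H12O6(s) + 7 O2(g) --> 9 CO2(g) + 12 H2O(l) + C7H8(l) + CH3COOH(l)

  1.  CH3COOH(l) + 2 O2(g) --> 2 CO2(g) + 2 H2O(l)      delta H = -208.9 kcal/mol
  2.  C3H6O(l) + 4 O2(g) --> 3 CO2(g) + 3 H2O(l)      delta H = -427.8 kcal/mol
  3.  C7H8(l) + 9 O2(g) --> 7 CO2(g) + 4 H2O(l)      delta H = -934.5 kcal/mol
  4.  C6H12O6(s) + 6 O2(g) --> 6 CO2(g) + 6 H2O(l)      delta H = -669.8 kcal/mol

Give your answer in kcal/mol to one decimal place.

eq. 1 reversed (CH3COOH(l) must end up as a product): +208.9 kcal/mol
eq. 2: not needed (C3H6O(l) appears nowhere else).
eq. 3 reversed (C7H8(l) must end up as a product): +934.5 kcal/mol
eq. 4 × 3 (×3 to match 3 C6H12O6(s) in the target): (3)·(-669.8) = -2009.4 kcal/mol
Summing the manipulated equations, delta H = (+208.9) + (+934.5) + (-2009.4) = -866.0 kcal/mol

delta H = -866.0 kcal/mol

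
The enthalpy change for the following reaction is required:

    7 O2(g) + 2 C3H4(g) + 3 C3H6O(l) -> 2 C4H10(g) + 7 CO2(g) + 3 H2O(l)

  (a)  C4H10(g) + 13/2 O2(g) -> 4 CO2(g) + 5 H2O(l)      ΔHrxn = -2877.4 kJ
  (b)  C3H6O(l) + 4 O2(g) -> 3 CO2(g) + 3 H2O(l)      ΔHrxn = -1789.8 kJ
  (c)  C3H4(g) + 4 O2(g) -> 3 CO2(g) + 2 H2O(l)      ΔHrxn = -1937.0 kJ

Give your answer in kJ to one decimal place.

ΔHrxn = -3488.6 kJ

(a) reversed and × 2 (C4H10(g) must end up as a product; scale by 2 for the 2 C4H10(g)): (-2)·(-2877.4) = +5754.8 kJ
(b) × 3 (scale by 3 for the 3 C3H6O(l)): (3)·(-1789.8) = -5369.4 kJ
(c) × 2 (scale by 2 for the 2 C3H4(g)): (2)·(-1937.0) = -3874.0 kJ
By Hess's law, ΔHrxn = (+5754.8) + (-5369.4) + (-3874.0) = -3488.6 kJ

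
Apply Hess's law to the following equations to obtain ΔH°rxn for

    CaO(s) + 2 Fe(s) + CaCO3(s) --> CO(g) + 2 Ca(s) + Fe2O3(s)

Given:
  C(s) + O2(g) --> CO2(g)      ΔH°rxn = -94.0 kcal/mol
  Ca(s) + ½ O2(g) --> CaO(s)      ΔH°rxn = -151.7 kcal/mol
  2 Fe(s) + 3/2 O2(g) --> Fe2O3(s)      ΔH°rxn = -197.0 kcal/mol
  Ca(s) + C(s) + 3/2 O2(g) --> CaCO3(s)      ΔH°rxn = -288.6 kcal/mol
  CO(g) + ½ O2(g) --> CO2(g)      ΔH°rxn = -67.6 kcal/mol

equation 1 as written: -94.0 kcal/mol
equation 2 reversed (CaO(s) must end up as a reactant): +151.7 kcal/mol
equation 3 as written (Fe2O3(s) already on the product side): -197.0 kcal/mol
equation 4 reversed (reverse to put CaCO3(s) on the reactant side): +288.6 kcal/mol
equation 5 reversed (CO(g) must end up as a product): +67.6 kcal/mol
ΔH°rxn = (-94.0) + (+151.7) + (-197.0) + (+288.6) + (+67.6) = 216.9 kcal/mol

ΔH°rxn = 216.9 kcal/mol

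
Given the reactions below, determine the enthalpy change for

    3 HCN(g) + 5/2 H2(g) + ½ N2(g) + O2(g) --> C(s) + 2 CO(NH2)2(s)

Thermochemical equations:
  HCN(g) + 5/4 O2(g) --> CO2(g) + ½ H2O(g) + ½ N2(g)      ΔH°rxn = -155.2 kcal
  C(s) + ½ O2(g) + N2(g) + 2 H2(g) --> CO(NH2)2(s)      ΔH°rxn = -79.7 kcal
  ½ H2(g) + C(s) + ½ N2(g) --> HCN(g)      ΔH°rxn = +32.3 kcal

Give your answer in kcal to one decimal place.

ΔH°rxn = -256.3 kcal

equation 1: not needed.
equation 2 × 2: (2)·(-79.7) = -159.4 kcal
equation 3 reversed and × 3: (-3)·(+32.3) = -96.9 kcal
By Hess's law, ΔH°rxn = (2)·(-79.7) + (-3)·(+32.3) = -256.3 kcal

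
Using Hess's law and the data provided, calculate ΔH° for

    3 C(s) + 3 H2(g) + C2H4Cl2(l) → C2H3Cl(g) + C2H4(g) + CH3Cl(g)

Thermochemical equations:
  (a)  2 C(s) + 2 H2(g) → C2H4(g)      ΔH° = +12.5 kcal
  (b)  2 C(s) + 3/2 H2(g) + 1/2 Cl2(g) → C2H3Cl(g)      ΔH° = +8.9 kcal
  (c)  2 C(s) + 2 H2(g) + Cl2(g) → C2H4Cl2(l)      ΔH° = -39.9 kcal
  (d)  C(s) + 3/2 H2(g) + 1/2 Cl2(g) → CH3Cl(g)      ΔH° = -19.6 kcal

(a) as written: +12.5 kcal
(b) as written: +8.9 kcal
(c) reversed: +39.9 kcal
(d) as written: -19.6 kcal
ΔH° = (1)·(+12.5) + (1)·(+8.9) + (-1)·(-39.9) + (1)·(-19.6) = 41.7 kcal

ΔH° = 41.7 kcal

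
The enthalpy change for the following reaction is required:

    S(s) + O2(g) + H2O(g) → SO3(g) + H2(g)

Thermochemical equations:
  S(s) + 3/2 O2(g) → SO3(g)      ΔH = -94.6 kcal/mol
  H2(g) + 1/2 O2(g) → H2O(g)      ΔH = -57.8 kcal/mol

equation 1 as written (SO3(g) already on the product side): -94.6 kcal/mol
equation 2 reversed (H2O(g) must end up as a reactant): +57.8 kcal/mol
ΔH = (1)·(-94.6) + (-1)·(-57.8) = -36.8 kcal/mol

ΔH = -36.8 kcal/mol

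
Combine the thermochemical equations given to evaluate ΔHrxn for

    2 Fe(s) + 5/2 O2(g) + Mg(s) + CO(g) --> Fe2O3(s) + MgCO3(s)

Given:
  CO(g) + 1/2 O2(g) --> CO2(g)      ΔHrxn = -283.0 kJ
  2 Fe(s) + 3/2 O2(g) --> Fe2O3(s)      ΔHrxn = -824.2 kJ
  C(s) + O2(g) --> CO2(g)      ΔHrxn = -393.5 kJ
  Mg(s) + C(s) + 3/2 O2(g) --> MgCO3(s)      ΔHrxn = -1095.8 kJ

equation 1 as written (CO(g) already on the reactant side): -283.0 kJ
equation 2 as written (Fe2O3(s) already on the product side): -824.2 kJ
equation 3 reversed: +393.5 kJ
equation 4 as written (MgCO3(s) already on the product side): -1095.8 kJ
By Hess's law, ΔHrxn = (-283.0) + (-824.2) + (+393.5) + (-1095.8) = -1809.5 kJ

ΔHrxn = -1809.5 kJ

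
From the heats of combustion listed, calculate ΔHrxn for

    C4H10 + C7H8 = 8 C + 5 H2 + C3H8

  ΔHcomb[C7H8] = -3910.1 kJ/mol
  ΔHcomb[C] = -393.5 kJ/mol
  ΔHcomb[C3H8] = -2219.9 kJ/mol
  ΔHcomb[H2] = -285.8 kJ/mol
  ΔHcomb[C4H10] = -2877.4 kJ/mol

Using ΔH = Σ nΔHc°(reactants) − Σ nΔHc°(products):
= [1·(-2877.4) + 1·(-3910.1)] − [8·(-393.5) + 5·(-285.8) + 1·(-2219.9)]
= 9.4 kJ/mol

ΔHrxn = 9.4 kJ/mol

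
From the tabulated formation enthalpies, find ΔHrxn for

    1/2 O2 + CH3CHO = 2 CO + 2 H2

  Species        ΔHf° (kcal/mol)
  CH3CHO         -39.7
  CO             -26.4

Products: 2·(-26.4) + 2·(+0.0) = -52.8
Reactants: 1/2·(+0.0) + 1·(-39.7) = -39.7
ΔHrxn = (-52.8) − (-39.7) = -13.1 kcal/mol

ΔHrxn = -13.1 kcal/mol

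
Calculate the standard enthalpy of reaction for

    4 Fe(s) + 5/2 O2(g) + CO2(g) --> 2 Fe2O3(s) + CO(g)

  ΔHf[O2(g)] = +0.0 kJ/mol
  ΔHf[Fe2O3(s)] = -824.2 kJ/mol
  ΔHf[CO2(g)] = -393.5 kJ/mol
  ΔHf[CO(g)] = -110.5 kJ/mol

ΔHrxn = -1365.4 kJ/mol

Products: 2·(-824.2) + 1·(-110.5) = -1758.9
Reactants: 4·(+0.0) + 5/2·(+0.0) + 1·(-393.5) = -393.5
ΔHrxn = (-1758.9) − (-393.5) = -1365.4 kJ/mol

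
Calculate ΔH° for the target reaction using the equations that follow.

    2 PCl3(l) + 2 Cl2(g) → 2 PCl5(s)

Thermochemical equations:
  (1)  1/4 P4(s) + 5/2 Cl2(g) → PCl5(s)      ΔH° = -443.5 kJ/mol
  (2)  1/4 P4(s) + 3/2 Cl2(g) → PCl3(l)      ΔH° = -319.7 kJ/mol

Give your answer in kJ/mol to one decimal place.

(1) × 2 (×2 to match 2 PCl5(s) in the target): (2)·(-443.5) = -887.0 kJ/mol
(2) reversed and × 2 (reverse to put PCl3(l) on the reactant side; ×2 to match 2 PCl3(l) in the target): (-2)·(-319.7) = +639.4 kJ/mol
Since enthalpy is a state function, ΔH° = (-887.0) + (+639.4) = -247.6 kJ/mol

ΔH° = -247.6 kJ/mol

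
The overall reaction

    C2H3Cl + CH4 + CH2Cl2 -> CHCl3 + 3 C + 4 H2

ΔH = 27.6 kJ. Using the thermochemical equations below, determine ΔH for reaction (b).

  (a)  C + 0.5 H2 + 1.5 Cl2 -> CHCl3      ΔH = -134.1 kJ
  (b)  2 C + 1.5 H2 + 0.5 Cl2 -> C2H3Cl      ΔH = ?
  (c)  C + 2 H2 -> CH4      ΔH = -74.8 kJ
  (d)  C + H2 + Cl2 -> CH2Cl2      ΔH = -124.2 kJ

ΔH = 37.3 kJ

(a) as written: -134.1 kJ
(b) reversed: contributes −x
(c) reversed: +74.8 kJ
(d) reversed: +124.2 kJ
+27.6 = (-134.1) + (+74.8) + (+124.2) − x
x = (+27.6 − (+64.9)) / (-1) = 37.3 kJ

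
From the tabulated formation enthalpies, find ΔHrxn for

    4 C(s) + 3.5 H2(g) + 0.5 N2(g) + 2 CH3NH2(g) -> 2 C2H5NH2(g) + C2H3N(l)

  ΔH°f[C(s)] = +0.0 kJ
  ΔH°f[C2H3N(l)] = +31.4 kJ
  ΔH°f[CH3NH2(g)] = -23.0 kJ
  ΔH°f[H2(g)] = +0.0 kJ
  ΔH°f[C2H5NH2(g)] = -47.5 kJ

Products: 2·(-47.5) + 1·(+31.4) = -63.6
Reactants: 4·(+0.0) + 7/2·(+0.0) + 1/2·(+0.0) + 2·(-23.0) = -46.0
ΔHrxn = (-63.6) − (-46.0) = -17.6 kJ

ΔHrxn = -17.6 kJ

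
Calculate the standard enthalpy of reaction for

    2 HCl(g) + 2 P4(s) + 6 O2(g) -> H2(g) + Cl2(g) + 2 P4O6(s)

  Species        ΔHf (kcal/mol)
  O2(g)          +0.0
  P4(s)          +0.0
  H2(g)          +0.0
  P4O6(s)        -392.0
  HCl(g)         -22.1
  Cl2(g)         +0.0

ΔHrxn = -739.8 kcal/mol

Products: 1·(+0.0) + 1·(+0.0) + 2·(-392.0) = -784.0
Reactants: 2·(-22.1) + 2·(+0.0) + 6·(+0.0) = -44.2
ΔHrxn = (-784.0) − (-44.2) = -739.8 kcal/mol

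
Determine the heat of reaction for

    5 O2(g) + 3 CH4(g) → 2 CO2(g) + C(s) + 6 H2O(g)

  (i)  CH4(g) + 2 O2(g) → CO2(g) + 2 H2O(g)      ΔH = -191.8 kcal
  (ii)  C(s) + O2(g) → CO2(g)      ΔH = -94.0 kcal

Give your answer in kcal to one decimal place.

(i) × 3 (scale by 3 for the 3 CH4(g)): (3)·(-191.8) = -575.4 kcal
(ii) reversed (reverse to put C(s) on the product side): +94.0 kcal
ΔH = (-575.4) + (+94.0) = -481.4 kcal

ΔH = -481.4 kcal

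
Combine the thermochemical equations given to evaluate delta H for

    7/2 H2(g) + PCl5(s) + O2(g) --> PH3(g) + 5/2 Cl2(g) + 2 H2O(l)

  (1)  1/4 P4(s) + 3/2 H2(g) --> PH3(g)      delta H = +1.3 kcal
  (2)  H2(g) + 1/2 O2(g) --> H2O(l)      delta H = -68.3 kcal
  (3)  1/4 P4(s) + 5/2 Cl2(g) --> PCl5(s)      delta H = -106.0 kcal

delta H = -29.3 kcal

(1) as written (PH3(g) already on the product side): +1.3 kcal
(2) × 2 (×2 to match 2 H2O(l) in the target): (2)·(-68.3) = -136.6 kcal
(3) reversed (PCl5(s) must end up as a reactant): +106.0 kcal
delta H = (+1.3) + (-136.6) + (+106.0) = -29.3 kcal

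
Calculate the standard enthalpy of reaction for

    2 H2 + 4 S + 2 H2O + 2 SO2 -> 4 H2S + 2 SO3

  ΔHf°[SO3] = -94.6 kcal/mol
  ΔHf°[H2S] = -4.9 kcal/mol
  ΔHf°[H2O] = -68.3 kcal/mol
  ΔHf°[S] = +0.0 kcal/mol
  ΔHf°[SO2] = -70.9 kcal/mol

ΔH°rxn = Σ nΔHf°(products) − Σ nΔHf°(reactants).
Products: 4·(-4.9) + 2·(-94.6) = -208.8
Reactants: 2·(+0.0) + 4·(+0.0) + 2·(-68.3) + 2·(-70.9) = -278.4
ΔH_rxn = (-208.8) − (-278.4) = 69.6 kcal/mol

ΔH_rxn = 69.6 kcal/mol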